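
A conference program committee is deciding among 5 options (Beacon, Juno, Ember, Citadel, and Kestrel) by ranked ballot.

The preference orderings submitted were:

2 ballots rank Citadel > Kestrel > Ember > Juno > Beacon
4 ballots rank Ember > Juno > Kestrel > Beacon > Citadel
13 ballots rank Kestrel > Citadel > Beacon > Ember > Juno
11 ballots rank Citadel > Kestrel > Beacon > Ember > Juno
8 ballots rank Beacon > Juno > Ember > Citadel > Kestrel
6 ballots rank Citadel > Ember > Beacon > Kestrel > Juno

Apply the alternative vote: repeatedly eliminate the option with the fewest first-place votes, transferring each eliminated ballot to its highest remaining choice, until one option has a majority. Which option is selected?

Round 1: Citadel 19, Kestrel 13, Beacon 8, Ember 4, Juno 0. Juno has the fewest and is eliminated.
Round 2: Citadel 19, Kestrel 13, Beacon 8, Ember 4. Ember has the fewest and is eliminated.
Round 3: Citadel 19, Kestrel 17, Beacon 8. Beacon has the fewest and is eliminated.
Round 4: Citadel 27, Kestrel 17. Citadel has a majority.

Citadel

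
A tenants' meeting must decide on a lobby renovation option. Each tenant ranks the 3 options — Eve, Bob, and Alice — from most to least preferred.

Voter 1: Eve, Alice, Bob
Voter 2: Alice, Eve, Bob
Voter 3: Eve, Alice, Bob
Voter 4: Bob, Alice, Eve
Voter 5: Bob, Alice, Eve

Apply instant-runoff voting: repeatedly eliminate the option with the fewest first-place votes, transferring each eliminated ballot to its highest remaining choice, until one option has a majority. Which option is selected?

Eve

Round 1: Eve 2, Bob 2, Alice 1. Alice has the fewest and is eliminated.
Round 2: Eve 3, Bob 2. Eve has a majority.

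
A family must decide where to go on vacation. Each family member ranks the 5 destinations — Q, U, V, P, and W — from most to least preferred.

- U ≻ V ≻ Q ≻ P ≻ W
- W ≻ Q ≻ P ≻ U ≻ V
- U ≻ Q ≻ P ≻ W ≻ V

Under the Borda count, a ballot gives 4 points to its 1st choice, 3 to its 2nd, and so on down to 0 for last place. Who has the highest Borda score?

U

Borda scores:
  Q: 2 + 3 + 3 = 8
  U: 4 + 1 + 4 = 9
  V: 3 + 0 + 0 = 3
  P: 1 + 2 + 2 = 5
  W: 0 + 4 + 1 = 5
U has the highest total.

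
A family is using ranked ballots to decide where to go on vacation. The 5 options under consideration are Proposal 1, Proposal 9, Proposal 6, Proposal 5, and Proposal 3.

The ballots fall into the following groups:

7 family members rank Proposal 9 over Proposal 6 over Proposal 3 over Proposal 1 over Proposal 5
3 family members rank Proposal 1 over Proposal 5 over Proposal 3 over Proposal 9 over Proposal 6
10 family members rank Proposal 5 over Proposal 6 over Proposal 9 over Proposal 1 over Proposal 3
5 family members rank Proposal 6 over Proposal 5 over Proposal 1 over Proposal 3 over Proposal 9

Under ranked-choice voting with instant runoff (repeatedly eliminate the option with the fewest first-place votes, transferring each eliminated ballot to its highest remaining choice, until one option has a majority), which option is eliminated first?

Round 1: Proposal 5 10, Proposal 9 7, Proposal 6 5, Proposal 1 3, Proposal 3 0. Proposal 3 has the fewest and is eliminated.
Round 2: Proposal 5 10, Proposal 9 7, Proposal 6 5, Proposal 1 3. Proposal 1 has the fewest and is eliminated.
Round 3: Proposal 5 13, Proposal 9 7, Proposal 6 5. Proposal 5 has a majority.

Proposal 3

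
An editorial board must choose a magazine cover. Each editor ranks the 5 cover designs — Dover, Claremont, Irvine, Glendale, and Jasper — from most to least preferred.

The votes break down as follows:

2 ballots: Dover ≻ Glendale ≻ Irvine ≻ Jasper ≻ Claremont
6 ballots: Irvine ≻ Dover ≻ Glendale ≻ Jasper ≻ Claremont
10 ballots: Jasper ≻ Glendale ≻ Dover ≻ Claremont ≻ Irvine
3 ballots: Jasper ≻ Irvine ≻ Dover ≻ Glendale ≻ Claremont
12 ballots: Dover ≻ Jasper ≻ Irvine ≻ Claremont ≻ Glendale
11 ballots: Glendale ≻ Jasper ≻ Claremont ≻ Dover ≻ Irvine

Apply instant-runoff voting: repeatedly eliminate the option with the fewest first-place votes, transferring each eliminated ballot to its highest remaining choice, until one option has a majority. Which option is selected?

Round 1: Dover 14, Jasper 13, Glendale 11, Irvine 6, Claremont 0. Claremont has the fewest and is eliminated.
Round 2: Dover 14, Jasper 13, Glendale 11, Irvine 6. Irvine has the fewest and is eliminated.
Round 3: Dover 20, Jasper 13, Glendale 11. Glendale has the fewest and is eliminated.
Round 4: Jasper 24, Dover 20. Jasper has a majority.

Jasper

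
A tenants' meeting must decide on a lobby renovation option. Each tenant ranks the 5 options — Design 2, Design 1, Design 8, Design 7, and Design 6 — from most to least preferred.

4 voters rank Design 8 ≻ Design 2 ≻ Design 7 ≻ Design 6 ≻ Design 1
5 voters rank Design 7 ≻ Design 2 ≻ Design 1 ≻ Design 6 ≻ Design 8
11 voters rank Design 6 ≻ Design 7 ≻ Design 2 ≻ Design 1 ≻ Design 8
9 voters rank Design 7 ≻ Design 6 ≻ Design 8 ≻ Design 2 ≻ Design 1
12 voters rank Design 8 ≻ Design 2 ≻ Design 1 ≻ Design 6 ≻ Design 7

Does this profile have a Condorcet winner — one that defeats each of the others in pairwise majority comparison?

Head-to-head results (41 voters total):
Design 2 vs Design 1: Design 2 wins 41–0.
Design 2 vs Design 8: Design 8 wins 25–16.
Design 2 vs Design 7: Design 7 wins 25–16.
Design 2 vs Design 6: Design 2 wins 21–20.
Design 1 vs Design 8: Design 8 wins 25–16.
Design 1 vs Design 7: Design 7 wins 29–12.
Design 1 vs Design 6: Design 6 wins 24–17.
Design 8 vs Design 7: Design 7 wins 25–16.
Design 8 vs Design 6: Design 6 wins 25–16.
Design 7 vs Design 6: Design 6 wins 23–18.
No candidate beats all others: Design 2 beats Design 6 beats Design 8 beats Design 2, a majority cycle.

No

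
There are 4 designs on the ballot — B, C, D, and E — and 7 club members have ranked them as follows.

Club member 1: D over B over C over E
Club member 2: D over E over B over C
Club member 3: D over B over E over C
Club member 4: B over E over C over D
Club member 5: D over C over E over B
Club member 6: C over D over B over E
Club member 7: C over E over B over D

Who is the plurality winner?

D

First-place vote totals:
  B: 1
  C: 2
  D: 4
  E: 0
D has the most first-place votes.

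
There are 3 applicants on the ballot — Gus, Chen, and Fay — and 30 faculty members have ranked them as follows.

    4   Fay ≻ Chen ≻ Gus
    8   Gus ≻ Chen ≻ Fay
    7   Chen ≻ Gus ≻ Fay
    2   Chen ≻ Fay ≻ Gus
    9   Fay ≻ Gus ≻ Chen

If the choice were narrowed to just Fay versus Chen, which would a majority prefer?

Ballots ranking Fay above Chen: 4+9 = 13.
Ballots ranking Chen above Fay: 8+7+2 = 17.
Chen wins the head-to-head, 17–13.

Chen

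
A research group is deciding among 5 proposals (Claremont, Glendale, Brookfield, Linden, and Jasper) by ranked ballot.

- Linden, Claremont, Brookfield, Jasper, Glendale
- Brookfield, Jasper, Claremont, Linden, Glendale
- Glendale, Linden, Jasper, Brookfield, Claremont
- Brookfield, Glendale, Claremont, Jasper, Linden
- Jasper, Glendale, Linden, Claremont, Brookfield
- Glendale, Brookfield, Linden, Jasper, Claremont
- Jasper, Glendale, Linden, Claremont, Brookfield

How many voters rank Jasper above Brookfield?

Ballots ranking Jasper above Brookfield: 3.
Ballots ranking Brookfield above Jasper: 4.
So 3 of 7 voters prefer Jasper to Brookfield.

3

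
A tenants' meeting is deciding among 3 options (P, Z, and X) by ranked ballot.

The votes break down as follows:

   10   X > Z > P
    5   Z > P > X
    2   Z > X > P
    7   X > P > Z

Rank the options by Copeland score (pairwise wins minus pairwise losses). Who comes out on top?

X

Pairwise results:
  P vs Z: Z wins 17–7.
  P vs X: X wins 19–5.
  Z vs X: X wins 17–7.
Copeland scores (wins − losses):
  P: 0 − 2 = -2
  Z: 1 − 1 = 0
  X: 2 − 0 = 2
X has the best Copeland score.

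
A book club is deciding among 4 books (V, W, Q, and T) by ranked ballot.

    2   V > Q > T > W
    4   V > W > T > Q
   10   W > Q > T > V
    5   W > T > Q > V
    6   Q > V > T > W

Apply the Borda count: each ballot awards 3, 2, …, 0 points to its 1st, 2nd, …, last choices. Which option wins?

Borda scores:
  V: 2·3 + 4·3 + 10·0 + 5·0 + 6·2 = 30
  W: 2·0 + 4·2 + 10·3 + 5·3 + 6·0 = 53
  Q: 2·2 + 4·0 + 10·2 + 5·1 + 6·3 = 47
  T: 2·1 + 4·1 + 10·1 + 5·2 + 6·1 = 32
W has the highest total.

W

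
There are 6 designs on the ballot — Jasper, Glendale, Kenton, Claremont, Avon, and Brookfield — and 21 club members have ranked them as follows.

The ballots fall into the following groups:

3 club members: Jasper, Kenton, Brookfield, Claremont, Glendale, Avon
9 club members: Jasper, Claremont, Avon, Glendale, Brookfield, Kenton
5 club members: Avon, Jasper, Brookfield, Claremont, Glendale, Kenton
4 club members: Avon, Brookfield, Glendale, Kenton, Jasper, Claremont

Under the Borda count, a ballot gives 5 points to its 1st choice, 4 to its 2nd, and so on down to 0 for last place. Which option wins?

Borda scores:
  Jasper: 3·5 + 9·5 + 5·4 + 4·1 = 84
  Glendale: 3·1 + 9·2 + 5·1 + 4·3 = 38
  Kenton: 3·4 + 9·0 + 5·0 + 4·2 = 20
  Claremont: 3·2 + 9·4 + 5·2 + 4·0 = 52
  Avon: 3·0 + 9·3 + 5·5 + 4·5 = 72
  Brookfield: 3·3 + 9·1 + 5·3 + 4·4 = 49
Jasper has the highest total.

Jasper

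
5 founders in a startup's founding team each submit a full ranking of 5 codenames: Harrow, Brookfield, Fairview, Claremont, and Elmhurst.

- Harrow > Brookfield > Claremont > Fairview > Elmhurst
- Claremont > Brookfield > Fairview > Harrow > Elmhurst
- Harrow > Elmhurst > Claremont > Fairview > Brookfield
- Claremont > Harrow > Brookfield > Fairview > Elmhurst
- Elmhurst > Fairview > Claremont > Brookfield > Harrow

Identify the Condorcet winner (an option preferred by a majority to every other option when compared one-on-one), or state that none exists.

Claremont

Head-to-head results (5 voters total):
Harrow vs Brookfield: Harrow wins 3–2.
Harrow vs Fairview: Harrow wins 3–2.
Harrow vs Claremont: Claremont wins 3–2.
Harrow vs Elmhurst: Harrow wins 4–1.
Brookfield vs Fairview: Brookfield wins 3–2.
Brookfield vs Claremont: Claremont wins 4–1.
Brookfield vs Elmhurst: Brookfield wins 3–2.
Fairview vs Claremont: Claremont wins 4–1.
Fairview vs Elmhurst: Fairview wins 3–2.
Claremont vs Elmhurst: Claremont wins 3–2.
Claremont beats each rival — Harrow (3–2), Brookfield (4–1), Fairview (4–1), Elmhurst (3–2) — so Claremont is the Condorcet winner.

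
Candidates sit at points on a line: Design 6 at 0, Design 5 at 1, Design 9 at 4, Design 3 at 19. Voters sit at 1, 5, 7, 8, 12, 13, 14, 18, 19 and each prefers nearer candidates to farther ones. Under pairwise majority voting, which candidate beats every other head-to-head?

Design 3

With single-peaked preferences on a line, the Condorcet winner is the candidate closest to the median voter.
The median voter (position 12) is closest to Design 3 at 19.
Check: Design 3 vs Design 9 — voters closer to Design 3: 5 of 9.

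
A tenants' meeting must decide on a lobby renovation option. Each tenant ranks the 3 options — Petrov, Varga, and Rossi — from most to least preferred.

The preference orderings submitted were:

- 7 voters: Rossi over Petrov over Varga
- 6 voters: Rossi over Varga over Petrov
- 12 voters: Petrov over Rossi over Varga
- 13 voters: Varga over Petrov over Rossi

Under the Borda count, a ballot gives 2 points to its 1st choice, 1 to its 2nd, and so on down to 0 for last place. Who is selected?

Petrov

Borda scores:
  Petrov: 7·1 + 6·0 + 12·2 + 13·1 = 44
  Varga: 7·0 + 6·1 + 12·0 + 13·2 = 32
  Rossi: 7·2 + 6·2 + 12·1 + 13·0 = 38
Petrov has the highest total.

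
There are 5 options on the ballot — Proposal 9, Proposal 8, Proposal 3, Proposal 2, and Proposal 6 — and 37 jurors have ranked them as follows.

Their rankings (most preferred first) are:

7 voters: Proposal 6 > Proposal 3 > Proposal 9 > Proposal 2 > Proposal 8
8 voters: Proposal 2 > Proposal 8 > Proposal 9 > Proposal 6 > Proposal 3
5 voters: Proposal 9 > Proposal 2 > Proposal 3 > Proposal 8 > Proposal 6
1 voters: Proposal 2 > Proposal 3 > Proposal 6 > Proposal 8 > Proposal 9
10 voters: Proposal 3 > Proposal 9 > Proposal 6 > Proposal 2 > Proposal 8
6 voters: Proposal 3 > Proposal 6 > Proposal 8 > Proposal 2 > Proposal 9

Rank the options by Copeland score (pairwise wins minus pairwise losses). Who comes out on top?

Proposal 3

Pairwise results:
  Proposal 9 vs Proposal 8: Proposal 9 wins 22–15.
  Proposal 9 vs Proposal 3: Proposal 3 wins 24–13.
  Proposal 9 vs Proposal 2: Proposal 9 wins 22–15.
  Proposal 9 vs Proposal 6: Proposal 9 wins 23–14.
  Proposal 8 vs Proposal 3: Proposal 3 wins 29–8.
  Proposal 8 vs Proposal 2: Proposal 2 wins 31–6.
  Proposal 8 vs Proposal 6: Proposal 6 wins 24–13.
  Proposal 3 vs Proposal 2: Proposal 3 wins 23–14.
  Proposal 3 vs Proposal 6: Proposal 3 wins 22–15.
  Proposal 2 vs Proposal 6: Proposal 6 wins 23–14.
Copeland scores (wins − losses):
  Proposal 9: 3 − 1 = 2
  Proposal 8: 0 − 4 = -4
  Proposal 3: 4 − 0 = 4
  Proposal 2: 1 − 3 = -2
  Proposal 6: 2 − 2 = 0
Proposal 3 has the best Copeland score.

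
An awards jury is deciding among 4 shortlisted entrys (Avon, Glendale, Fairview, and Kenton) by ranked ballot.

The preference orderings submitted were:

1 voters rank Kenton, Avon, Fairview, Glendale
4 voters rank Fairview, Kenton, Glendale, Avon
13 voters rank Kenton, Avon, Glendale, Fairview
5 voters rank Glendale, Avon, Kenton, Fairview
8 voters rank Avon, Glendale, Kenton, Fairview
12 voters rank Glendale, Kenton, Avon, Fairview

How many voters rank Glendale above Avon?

21

Ballots ranking Glendale above Avon: 4+5+12 = 21.
Ballots ranking Avon above Glendale: 1+13+8 = 22.
So 21 of 43 voters prefer Glendale to Avon.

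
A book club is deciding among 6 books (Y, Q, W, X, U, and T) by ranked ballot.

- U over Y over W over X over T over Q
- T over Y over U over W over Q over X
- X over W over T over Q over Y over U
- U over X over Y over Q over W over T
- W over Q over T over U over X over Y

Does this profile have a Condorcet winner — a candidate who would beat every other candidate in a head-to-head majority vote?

No

Head-to-head results (5 voters total):
Y vs Q: Y wins 3–2.
Y vs W: Y wins 3–2.
Y vs X: X wins 3–2.
Y vs U: U wins 3–2.
Y vs T: T wins 3–2.
Q vs W: W wins 4–1.
Q vs X: X wins 3–2.
Q vs U: U wins 3–2.
Q vs T: T wins 3–2.
W vs X: W wins 3–2.
W vs U: U wins 3–2.
W vs T: W wins 4–1.
X vs U: U wins 4–1.
X vs T: X wins 3–2.
U vs T: T wins 3–2.
No candidate beats all others: Y beats W beats X beats Y, a majority cycle.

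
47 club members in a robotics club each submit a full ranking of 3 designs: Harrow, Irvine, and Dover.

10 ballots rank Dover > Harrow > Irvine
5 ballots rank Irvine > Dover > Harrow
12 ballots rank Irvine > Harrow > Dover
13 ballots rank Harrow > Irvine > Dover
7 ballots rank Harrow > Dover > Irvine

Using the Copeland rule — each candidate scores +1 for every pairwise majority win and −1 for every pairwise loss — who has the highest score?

Harrow

Pairwise results:
  Harrow vs Irvine: Harrow wins 30–17.
  Harrow vs Dover: Harrow wins 32–15.
  Irvine vs Dover: Irvine wins 30–17.
Copeland scores (wins − losses):
  Harrow: 2 − 0 = 2
  Irvine: 1 − 1 = 0
  Dover: 0 − 2 = -2
Harrow has the best Copeland score.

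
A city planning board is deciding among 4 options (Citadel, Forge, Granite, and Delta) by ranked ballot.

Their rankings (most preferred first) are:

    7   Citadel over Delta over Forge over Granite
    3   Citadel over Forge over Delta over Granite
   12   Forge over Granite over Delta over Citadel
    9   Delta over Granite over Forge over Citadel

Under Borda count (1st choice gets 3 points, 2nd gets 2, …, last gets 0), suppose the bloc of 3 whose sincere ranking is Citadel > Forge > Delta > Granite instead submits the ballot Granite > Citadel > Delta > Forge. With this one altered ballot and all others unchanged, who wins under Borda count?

Delta

Borda totals with the altered ballot: Citadel 27, Forge 52, Granite 51, Delta 56.
The switch changes the winner from Forge to Delta.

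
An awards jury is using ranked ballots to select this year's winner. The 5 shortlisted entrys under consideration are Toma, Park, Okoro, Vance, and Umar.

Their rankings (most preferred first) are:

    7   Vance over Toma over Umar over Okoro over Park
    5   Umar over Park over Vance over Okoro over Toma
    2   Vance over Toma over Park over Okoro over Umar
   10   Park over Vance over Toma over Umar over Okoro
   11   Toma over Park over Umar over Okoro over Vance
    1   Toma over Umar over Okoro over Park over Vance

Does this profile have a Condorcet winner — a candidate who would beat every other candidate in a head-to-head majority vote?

Head-to-head results (36 voters total):
Toma vs Park: Toma wins 21–15.
Toma vs Okoro: Toma wins 31–5.
Toma vs Vance: Vance wins 24–12.
Toma vs Umar: Toma wins 31–5.
Park vs Okoro: Park wins 28–8.
Park vs Vance: Park wins 27–9.
Park vs Umar: Park wins 23–13.
Okoro vs Vance: Vance wins 24–12.
Okoro vs Umar: Umar wins 34–2.
Vance vs Umar: Vance wins 19–17.
No candidate beats all others: Toma beats Park beats Vance beats Toma, a majority cycle.

No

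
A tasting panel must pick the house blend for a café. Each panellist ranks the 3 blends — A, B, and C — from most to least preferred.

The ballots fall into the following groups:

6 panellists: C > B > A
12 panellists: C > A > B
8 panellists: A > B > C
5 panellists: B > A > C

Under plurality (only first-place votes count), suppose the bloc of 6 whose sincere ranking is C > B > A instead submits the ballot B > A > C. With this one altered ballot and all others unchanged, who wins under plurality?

First-place totals with the altered ballot: A 8, B 11, C 12.
The winner is unchanged: still C.

C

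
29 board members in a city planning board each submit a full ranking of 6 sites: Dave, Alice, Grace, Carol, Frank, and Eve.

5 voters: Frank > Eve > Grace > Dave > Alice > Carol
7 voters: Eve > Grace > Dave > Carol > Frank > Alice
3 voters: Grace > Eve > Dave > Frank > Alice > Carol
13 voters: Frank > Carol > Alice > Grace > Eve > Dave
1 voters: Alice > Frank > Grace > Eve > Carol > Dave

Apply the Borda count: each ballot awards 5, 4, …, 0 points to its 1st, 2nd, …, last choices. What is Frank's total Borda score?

Borda scores:
  Dave: 5·2 + 7·3 + 3·3 + 13·0 + 0 = 40
  Alice: 5·1 + 7·0 + 3·1 + 13·3 + 5 = 52
  Grace: 5·3 + 7·4 + 3·5 + 13·2 + 3 = 87
  Carol: 5·0 + 7·2 + 3·0 + 13·4 + 1 = 67
  Frank: 5·5 + 7·1 + 3·2 + 13·5 + 4 = 107
  Eve: 5·4 + 7·5 + 3·4 + 13·1 + 2 = 82

107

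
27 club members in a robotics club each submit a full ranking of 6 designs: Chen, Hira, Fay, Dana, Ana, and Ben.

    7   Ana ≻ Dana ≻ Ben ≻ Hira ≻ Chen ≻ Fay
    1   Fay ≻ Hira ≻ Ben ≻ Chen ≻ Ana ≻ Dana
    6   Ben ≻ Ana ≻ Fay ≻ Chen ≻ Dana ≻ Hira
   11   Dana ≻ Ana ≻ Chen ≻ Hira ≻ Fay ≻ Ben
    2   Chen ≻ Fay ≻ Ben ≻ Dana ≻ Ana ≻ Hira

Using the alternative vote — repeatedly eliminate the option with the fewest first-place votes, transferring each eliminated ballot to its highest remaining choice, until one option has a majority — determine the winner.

Round 1: Dana 11, Ana 7, Ben 6, Chen 2, Fay 1, Hira 0. Hira has the fewest and is eliminated.
Round 2: Dana 11, Ana 7, Ben 6, Chen 2, Fay 1. Fay has the fewest and is eliminated.
Round 3: Dana 11, Ana 7, Ben 7, Chen 2. Chen has the fewest and is eliminated.
Round 4: Dana 11, Ben 9, Ana 7. Ana has the fewest and is eliminated.
Round 5: Dana 18, Ben 9. Dana has a majority.

Dana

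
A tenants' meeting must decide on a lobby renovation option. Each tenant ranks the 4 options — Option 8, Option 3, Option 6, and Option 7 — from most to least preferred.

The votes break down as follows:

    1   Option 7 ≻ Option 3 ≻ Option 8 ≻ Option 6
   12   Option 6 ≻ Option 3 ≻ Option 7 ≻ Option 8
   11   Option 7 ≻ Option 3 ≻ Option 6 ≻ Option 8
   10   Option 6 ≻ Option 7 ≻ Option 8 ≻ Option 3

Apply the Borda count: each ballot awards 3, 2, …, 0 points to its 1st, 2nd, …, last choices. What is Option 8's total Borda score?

Borda scores:
  Option 8: 1 + 12·0 + 11·0 + 10·1 = 11
  Option 3: 2 + 12·2 + 11·2 + 10·0 = 48
  Option 6: 0 + 12·3 + 11·1 + 10·3 = 77
  Option 7: 3 + 12·1 + 11·3 + 10·2 = 68

11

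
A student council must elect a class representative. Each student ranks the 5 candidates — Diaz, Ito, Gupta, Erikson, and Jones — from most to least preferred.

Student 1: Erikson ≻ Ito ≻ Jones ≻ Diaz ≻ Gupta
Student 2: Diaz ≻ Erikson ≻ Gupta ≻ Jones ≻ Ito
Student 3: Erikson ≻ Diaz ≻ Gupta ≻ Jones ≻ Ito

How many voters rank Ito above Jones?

1

Ballots ranking Ito above Jones: 1.
Ballots ranking Jones above Ito: 2.
So 1 of 3 voters prefer Ito to Jones.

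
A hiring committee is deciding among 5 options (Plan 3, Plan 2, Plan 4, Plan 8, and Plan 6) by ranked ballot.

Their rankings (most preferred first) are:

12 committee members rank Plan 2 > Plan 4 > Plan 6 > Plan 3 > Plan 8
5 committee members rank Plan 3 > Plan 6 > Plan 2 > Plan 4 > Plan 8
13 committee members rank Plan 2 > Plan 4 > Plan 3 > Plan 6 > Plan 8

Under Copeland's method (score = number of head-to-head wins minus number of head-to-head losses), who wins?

Plan 2

Pairwise results:
  Plan 3 vs Plan 2: Plan 2 wins 25–5.
  Plan 3 vs Plan 4: Plan 4 wins 25–5.
  Plan 3 vs Plan 8: Plan 3 wins 30–0.
  Plan 3 vs Plan 6: Plan 3 wins 18–12.
  Plan 2 vs Plan 4: Plan 2 wins 30–0.
  Plan 2 vs Plan 8: Plan 2 wins 30–0.
  Plan 2 vs Plan 6: Plan 2 wins 25–5.
  Plan 4 vs Plan 8: Plan 4 wins 30–0.
  Plan 4 vs Plan 6: Plan 4 wins 25–5.
  Plan 8 vs Plan 6: Plan 6 wins 30–0.
Copeland scores (wins − losses):
  Plan 3: 2 − 2 = 0
  Plan 2: 4 − 0 = 4
  Plan 4: 3 − 1 = 2
  Plan 8: 0 − 4 = -4
  Plan 6: 1 − 3 = -2
Plan 2 has the best Copeland score.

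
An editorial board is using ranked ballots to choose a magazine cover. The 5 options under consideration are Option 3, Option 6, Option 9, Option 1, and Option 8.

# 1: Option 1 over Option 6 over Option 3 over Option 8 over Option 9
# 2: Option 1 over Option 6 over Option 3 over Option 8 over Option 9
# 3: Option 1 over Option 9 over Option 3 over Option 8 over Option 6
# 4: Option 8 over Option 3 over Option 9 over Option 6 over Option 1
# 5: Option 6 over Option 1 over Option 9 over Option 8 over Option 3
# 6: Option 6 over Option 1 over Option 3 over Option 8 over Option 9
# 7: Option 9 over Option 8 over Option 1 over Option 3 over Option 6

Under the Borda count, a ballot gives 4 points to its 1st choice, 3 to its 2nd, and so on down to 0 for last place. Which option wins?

Borda scores:
  Option 3: 2 + 2 + 2 + 3 + 0 + 2 + 1 = 12
  Option 6: 3 + 3 + 0 + 1 + 4 + 4 + 0 = 15
  Option 9: 0 + 0 + 3 + 2 + 2 + 0 + 4 = 11
  Option 1: 4 + 4 + 4 + 0 + 3 + 3 + 2 = 20
  Option 8: 1 + 1 + 1 + 4 + 1 + 1 + 3 = 12
Option 1 has the highest total.

Option 1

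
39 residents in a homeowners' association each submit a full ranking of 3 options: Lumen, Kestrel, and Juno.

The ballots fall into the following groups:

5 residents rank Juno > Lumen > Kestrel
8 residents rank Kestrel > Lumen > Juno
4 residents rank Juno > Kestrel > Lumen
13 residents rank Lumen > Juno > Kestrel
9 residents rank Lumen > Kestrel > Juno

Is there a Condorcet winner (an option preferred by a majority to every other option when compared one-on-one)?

Yes

Head-to-head results (39 voters total):
Lumen vs Kestrel: Lumen wins 27–12.
Lumen vs Juno: Lumen wins 30–9.
Kestrel vs Juno: Juno wins 22–17.
Lumen beats each rival — Kestrel (27–12), Juno (30–9) — so Lumen is the Condorcet winner.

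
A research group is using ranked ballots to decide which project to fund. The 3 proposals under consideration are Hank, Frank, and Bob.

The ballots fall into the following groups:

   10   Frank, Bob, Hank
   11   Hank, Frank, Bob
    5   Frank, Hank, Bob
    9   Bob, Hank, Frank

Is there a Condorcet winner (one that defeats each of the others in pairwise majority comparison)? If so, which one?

None — there is no Condorcet winner

Head-to-head results (35 voters total):
Hank vs Frank: Hank wins 20–15.
Hank vs Bob: Bob wins 19–16.
Frank vs Bob: Frank wins 26–9.
No candidate beats all others: Hank beats Frank beats Bob beats Hank, a majority cycle.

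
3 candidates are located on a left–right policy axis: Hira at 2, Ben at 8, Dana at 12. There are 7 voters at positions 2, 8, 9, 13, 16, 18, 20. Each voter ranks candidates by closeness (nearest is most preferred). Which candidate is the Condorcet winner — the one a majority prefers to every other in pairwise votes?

Dana

With single-peaked preferences on a line, the Condorcet winner is the candidate closest to the median voter.
The median voter (position 13) is closest to Dana at 12.
Check: Dana vs Hira — voters closer to Dana: 6 of 7.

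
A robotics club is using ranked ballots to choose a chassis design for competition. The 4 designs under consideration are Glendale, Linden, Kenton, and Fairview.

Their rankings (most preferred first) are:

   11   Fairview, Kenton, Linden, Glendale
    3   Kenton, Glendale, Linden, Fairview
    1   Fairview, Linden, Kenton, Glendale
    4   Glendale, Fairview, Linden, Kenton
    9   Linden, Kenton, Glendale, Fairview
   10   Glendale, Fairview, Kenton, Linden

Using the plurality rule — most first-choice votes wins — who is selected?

Glendale

First-place vote totals:
  Glendale: 14
  Linden: 9
  Kenton: 3
  Fairview: 12
Glendale has the most first-place votes.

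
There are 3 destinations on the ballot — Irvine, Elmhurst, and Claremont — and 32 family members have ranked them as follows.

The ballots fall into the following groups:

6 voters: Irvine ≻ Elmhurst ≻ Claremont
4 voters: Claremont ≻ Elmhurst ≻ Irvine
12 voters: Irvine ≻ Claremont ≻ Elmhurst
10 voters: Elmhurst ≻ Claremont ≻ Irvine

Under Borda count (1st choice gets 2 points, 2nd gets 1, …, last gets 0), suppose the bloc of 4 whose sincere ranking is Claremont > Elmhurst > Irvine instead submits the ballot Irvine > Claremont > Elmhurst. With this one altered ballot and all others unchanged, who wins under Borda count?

Irvine

Borda totals with the altered ballot: Irvine 44, Elmhurst 26, Claremont 26.
The winner is unchanged: still Irvine.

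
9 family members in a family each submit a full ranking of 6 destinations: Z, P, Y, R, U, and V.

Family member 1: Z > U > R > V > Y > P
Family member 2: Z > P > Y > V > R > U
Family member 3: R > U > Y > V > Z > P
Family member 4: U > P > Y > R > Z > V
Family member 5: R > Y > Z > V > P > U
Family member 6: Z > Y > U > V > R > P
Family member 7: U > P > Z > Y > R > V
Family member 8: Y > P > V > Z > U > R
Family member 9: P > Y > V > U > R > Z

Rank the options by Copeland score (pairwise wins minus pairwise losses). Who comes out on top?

Y

Pairwise results:
  Z vs P: Z wins 5–4.
  Z vs Y: Y wins 5–4.
  Z vs R: Z wins 5–4.
  Z vs U: Z wins 5–4.
  Z vs V: Z wins 6–3.
  P vs Y: Y wins 5–4.
  P vs R: P wins 5–4.
  P vs U: U wins 5–4.
  P vs V: P wins 5–4.
  Y vs R: Y wins 6–3.
  Y vs U: Y wins 5–4.
  Y vs V: Y wins 8–1.
  R vs U: U wins 6–3.
  R vs V: R wins 5–4.
  U vs V: U wins 5–4.
Copeland scores (wins − losses):
  Z: 4 − 1 = 3
  P: 2 − 3 = -1
  Y: 5 − 0 = 5
  R: 1 − 4 = -3
  U: 3 − 2 = 1
  V: 0 − 5 = -5
Y has the best Copeland score.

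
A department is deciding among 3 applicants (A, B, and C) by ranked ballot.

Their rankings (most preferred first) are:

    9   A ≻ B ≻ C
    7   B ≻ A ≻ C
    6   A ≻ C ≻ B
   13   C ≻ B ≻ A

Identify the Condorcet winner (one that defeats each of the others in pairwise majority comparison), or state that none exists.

Head-to-head results (35 voters total):
A vs B: B wins 20–15.
A vs C: A wins 22–13.
B vs C: C wins 19–16.
No candidate beats all others: A beats C beats B beats A, a majority cycle.

None — there is no Condorcet winner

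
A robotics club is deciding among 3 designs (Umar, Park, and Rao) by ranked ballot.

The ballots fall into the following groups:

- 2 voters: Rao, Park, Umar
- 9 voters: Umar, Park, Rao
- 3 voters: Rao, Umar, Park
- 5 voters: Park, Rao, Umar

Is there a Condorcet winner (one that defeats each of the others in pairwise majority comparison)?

No

Head-to-head results (19 voters total):
Umar vs Park: Umar wins 12–7.
Umar vs Rao: Rao wins 10–9.
Park vs Rao: Park wins 14–5.
No candidate beats all others: Umar beats Park beats Rao beats Umar, a majority cycle.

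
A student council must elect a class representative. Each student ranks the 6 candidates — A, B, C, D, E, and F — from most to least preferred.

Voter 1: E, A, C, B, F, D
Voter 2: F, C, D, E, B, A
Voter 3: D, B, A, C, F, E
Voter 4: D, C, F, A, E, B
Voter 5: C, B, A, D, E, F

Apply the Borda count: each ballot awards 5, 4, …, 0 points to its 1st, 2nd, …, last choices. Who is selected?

Borda scores:
  A: 4 + 0 + 3 + 2 + 3 = 12
  B: 2 + 1 + 4 + 0 + 4 = 11
  C: 3 + 4 + 2 + 4 + 5 = 18
  D: 0 + 3 + 5 + 5 + 2 = 15
  E: 5 + 2 + 0 + 1 + 1 = 9
  F: 1 + 5 + 1 + 3 + 0 = 10
C has the highest total.

C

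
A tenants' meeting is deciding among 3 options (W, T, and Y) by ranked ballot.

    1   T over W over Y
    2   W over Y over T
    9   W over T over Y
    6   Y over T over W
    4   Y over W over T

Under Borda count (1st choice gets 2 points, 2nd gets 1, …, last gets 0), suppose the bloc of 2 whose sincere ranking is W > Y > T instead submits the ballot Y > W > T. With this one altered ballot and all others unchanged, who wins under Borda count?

Borda totals with the altered ballot: W 25, T 17, Y 24.
The winner is unchanged: still W.

W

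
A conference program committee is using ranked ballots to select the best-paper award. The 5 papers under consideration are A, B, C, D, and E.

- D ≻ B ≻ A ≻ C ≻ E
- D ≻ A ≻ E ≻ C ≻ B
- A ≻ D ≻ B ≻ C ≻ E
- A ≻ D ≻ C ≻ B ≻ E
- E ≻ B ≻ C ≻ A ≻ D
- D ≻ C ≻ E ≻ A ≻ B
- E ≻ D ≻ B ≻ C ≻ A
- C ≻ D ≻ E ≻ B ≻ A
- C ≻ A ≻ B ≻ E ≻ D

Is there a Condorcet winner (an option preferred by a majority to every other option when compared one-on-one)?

Yes

Head-to-head results (9 voters total):
A vs B: A wins 5–4.
A vs C: C wins 5–4.
A vs D: D wins 5–4.
A vs E: A wins 5–4.
B vs C: C wins 5–4.
B vs D: D wins 7–2.
B vs E: E wins 5–4.
C vs D: D wins 6–3.
C vs E: C wins 6–3.
D vs E: D wins 6–3.
D beats each rival — A (5–4), B (7–2), C (6–3), E (6–3) — so D is the Condorcet winner.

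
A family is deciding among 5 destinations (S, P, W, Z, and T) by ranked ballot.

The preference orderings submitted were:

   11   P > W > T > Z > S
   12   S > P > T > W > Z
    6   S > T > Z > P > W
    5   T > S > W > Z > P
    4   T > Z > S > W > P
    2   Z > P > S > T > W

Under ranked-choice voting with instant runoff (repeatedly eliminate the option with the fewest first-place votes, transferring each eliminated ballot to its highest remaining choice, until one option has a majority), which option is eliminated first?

W

Round 1: S 18, P 11, T 9, Z 2, W 0. W has the fewest and is eliminated.
Round 2: S 18, P 11, T 9, Z 2. Z has the fewest and is eliminated.
Round 3: S 18, P 13, T 9. T has the fewest and is eliminated.
Round 4: S 27, P 13. S has a majority.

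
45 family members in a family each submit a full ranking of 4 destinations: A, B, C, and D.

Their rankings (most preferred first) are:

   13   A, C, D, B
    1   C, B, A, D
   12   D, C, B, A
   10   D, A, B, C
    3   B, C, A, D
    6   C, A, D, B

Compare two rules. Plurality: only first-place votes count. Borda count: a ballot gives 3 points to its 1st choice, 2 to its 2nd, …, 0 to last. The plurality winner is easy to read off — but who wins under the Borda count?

D

Plurality first-place counts: A 13, B 3, C 7, D 22 → D.
Borda totals: A 75, B 33, C 77, D 85 → D.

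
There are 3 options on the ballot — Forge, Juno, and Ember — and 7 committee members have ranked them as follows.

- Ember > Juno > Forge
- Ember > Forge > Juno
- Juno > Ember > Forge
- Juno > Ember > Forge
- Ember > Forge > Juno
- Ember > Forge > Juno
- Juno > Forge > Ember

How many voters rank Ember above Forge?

Ballots ranking Ember above Forge: 6.
Ballots ranking Forge above Ember: 1.
So 6 of 7 voters prefer Ember to Forge.

6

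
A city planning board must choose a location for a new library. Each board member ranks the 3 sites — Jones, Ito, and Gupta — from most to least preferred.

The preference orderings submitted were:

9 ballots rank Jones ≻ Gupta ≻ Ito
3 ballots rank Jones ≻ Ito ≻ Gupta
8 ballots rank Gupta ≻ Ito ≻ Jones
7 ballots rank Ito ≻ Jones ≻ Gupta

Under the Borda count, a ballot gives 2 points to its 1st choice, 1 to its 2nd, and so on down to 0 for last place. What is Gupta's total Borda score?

Borda scores:
  Jones: 9·2 + 3·2 + 8·0 + 7·1 = 31
  Ito: 9·0 + 3·1 + 8·1 + 7·2 = 25
  Gupta: 9·1 + 3·0 + 8·2 + 7·0 = 25

25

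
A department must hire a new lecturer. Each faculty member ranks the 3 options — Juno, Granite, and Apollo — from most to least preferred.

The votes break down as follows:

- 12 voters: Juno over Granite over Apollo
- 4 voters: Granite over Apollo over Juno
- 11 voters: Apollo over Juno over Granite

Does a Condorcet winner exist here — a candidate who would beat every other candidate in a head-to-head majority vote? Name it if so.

No Condorcet winner

Head-to-head results (27 voters total):
Juno vs Granite: Juno wins 23–4.
Juno vs Apollo: Apollo wins 15–12.
Granite vs Apollo: Granite wins 16–11.
No candidate beats all others: Juno beats Granite beats Apollo beats Juno, a majority cycle.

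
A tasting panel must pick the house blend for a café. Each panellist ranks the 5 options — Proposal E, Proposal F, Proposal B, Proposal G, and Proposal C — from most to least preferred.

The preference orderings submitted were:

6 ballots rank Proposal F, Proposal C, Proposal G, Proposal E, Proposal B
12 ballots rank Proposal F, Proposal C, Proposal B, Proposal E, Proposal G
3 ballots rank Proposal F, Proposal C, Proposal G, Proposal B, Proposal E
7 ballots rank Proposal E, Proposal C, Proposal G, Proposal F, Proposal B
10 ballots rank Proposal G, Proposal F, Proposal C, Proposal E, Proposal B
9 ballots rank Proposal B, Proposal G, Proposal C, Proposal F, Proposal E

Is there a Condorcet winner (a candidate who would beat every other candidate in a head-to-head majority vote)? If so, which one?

Head-to-head results (47 voters total):
Proposal E vs Proposal F: Proposal F wins 40–7.
Proposal E vs Proposal B: Proposal B wins 24–23.
Proposal E vs Proposal G: Proposal G wins 28–19.
Proposal E vs Proposal C: Proposal C wins 40–7.
Proposal F vs Proposal B: Proposal F wins 38–9.
Proposal F vs Proposal G: Proposal G wins 26–21.
Proposal F vs Proposal C: Proposal F wins 31–16.
Proposal B vs Proposal G: Proposal G wins 26–21.
Proposal B vs Proposal C: Proposal C wins 38–9.
Proposal G vs Proposal C: Proposal C wins 28–19.
No candidate beats all others: Proposal F beats Proposal C beats Proposal G beats Proposal F, a majority cycle.

There is no Condorcet winner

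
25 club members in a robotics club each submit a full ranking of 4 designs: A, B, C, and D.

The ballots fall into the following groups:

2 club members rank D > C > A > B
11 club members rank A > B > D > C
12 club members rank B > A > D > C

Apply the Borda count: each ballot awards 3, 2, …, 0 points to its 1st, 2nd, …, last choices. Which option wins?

Borda scores:
  A: 2·1 + 11·3 + 12·2 = 59
  B: 2·0 + 11·2 + 12·3 = 58
  C: 2·2 + 11·0 + 12·0 = 4
  D: 2·3 + 11·1 + 12·1 = 29
A has the highest total.

A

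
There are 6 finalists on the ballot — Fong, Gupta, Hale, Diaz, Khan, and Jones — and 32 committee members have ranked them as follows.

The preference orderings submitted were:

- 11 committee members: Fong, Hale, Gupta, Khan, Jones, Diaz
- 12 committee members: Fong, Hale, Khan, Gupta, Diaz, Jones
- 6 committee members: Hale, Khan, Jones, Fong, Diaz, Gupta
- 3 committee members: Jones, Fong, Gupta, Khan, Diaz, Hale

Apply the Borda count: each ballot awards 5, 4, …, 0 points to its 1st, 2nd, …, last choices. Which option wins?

Fong

Borda scores:
  Fong: 11·5 + 12·5 + 6·2 + 3·4 = 139
  Gupta: 11·3 + 12·2 + 6·0 + 3·3 = 66
  Hale: 11·4 + 12·4 + 6·5 + 3·0 = 122
  Diaz: 11·0 + 12·1 + 6·1 + 3·1 = 21
  Khan: 11·2 + 12·3 + 6·4 + 3·2 = 88
  Jones: 11·1 + 12·0 + 6·3 + 3·5 = 44
Fong has the highest total.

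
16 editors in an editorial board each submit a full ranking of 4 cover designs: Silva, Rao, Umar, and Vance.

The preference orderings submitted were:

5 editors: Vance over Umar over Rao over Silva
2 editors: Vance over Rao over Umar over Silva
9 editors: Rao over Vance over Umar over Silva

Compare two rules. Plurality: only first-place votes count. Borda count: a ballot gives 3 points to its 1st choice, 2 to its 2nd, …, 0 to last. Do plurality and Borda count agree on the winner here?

Plurality first-place counts: Silva 0, Rao 9, Umar 0, Vance 7 → Rao.
Borda totals: Silva 0, Rao 36, Umar 21, Vance 39 → Vance.
The two rules disagree: plurality picks Rao, Borda picks Vance.

No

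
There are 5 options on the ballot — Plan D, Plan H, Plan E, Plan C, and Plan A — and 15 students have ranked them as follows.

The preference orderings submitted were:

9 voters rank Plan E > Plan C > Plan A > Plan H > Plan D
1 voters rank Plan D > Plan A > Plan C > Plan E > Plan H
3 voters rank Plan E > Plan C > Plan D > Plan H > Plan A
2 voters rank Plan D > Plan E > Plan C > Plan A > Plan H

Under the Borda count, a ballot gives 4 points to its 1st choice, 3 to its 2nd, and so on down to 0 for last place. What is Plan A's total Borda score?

23

Borda scores:
  Plan D: 9·0 + 4 + 3·2 + 2·4 = 18
  Plan H: 9·1 + 0 + 3·1 + 2·0 = 12
  Plan E: 9·4 + 1 + 3·4 + 2·3 = 55
  Plan C: 9·3 + 2 + 3·3 + 2·2 = 42
  Plan A: 9·2 + 3 + 3·0 + 2·1 = 23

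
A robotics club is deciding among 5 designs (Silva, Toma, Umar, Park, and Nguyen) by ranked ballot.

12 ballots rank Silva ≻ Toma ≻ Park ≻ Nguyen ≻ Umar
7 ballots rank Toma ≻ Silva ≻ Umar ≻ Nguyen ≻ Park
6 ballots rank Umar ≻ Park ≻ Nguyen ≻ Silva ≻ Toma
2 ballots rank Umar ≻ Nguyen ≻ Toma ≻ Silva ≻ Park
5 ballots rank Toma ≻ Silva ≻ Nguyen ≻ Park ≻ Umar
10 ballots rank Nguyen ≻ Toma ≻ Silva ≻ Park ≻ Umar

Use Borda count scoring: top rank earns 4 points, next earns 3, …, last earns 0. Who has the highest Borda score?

Borda scores:
  Silva: 12·4 + 7·3 + 6·1 + 2·1 + 5·3 + 10·2 = 112
  Toma: 12·3 + 7·4 + 6·0 + 2·2 + 5·4 + 10·3 = 118
  Umar: 12·0 + 7·2 + 6·4 + 2·4 + 5·0 + 10·0 = 46
  Park: 12·2 + 7·0 + 6·3 + 2·0 + 5·1 + 10·1 = 57
  Nguyen: 12·1 + 7·1 + 6·2 + 2·3 + 5·2 + 10·4 = 87
Toma has the highest total.

Toma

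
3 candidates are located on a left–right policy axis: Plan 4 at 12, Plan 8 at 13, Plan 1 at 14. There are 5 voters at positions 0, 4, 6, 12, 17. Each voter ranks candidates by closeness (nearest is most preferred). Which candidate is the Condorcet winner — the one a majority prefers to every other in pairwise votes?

Plan 4

With single-peaked preferences on a line, the Condorcet winner is the candidate closest to the median voter.
The median voter (position 6) is closest to Plan 4 at 12.
Check: Plan 4 vs Plan 8 — voters closer to Plan 4: 4 of 5.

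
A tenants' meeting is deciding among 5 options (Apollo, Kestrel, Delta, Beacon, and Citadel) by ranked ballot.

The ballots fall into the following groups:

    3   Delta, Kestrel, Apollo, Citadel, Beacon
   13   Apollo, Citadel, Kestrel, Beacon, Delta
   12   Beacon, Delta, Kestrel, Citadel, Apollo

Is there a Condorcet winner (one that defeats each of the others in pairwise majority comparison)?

Head-to-head results (28 voters total):
Apollo vs Kestrel: Kestrel wins 15–13.
Apollo vs Delta: Delta wins 15–13.
Apollo vs Beacon: Apollo wins 16–12.
Apollo vs Citadel: Apollo wins 16–12.
Kestrel vs Delta: Delta wins 15–13.
Kestrel vs Beacon: Kestrel wins 16–12.
Kestrel vs Citadel: Kestrel wins 15–13.
Delta vs Beacon: Beacon wins 25–3.
Delta vs Citadel: Delta wins 15–13.
Beacon vs Citadel: Citadel wins 16–12.
No candidate beats all others: Apollo beats Beacon beats Delta beats Apollo, a majority cycle.

No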